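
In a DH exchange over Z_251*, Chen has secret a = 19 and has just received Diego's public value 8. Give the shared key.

Shared key K = 8^19 mod 251.
8^1 ≡ 8 (mod 251)
8^2 = (8^1)^2 ≡ 8^2 = 64 ≡ 64 (mod 251)
8^4 = (8^2)^2 ≡ 64^2 = 4096 ≡ 80 (mod 251)
8^8 = (8^4)^2 ≡ 80^2 = 6400 ≡ 125 (mod 251)
8^16 = (8^8)^2 ≡ 125^2 = 15625 ≡ 63 (mod 251)
8^19 = 8^16 · 8^2 · 8^1 ≡ 63 · 64 · 8 ≡ 128 (mod 251).

128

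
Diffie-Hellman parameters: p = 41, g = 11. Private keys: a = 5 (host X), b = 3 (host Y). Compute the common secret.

27

Host X sends A = g^a mod p = 11^5 mod 41.
11^1 ≡ 11 (mod 41)
11^2 = (11^1)^2 ≡ 11^2 = 121 ≡ 39 (mod 41)
11^4 = (11^2)^2 ≡ 39^2 = 1521 ≡ 4 (mod 41)
11^5 = 11^4 · 11^1 ≡ 4 · 11 ≡ 3 (mod 41).
So A = 3. Host Y then computes K = A^b mod p = 3^3 mod 41.
3^1 ≡ 3 (mod 41)
3^2 = (3^1)^2 ≡ 3^2 = 9 ≡ 9 (mod 41)
3^3 = 3^2 · 3^1 ≡ 9 · 3 ≡ 27 (mod 41).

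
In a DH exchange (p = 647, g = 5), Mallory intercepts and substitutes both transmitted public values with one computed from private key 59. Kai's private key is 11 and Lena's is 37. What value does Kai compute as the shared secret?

125

Kai receives Mallory's public value M = 5^59 mod 647 instead of the honest one.
5^1 ≡ 5 (mod 647)
5^2 = (5^1)^2 ≡ 5^2 = 25 ≡ 25 (mod 647)
5^4 = (5^2)^2 ≡ 25^2 = 625 ≡ 625 (mod 647)
5^8 = (5^4)^2 ≡ 625^2 = 390625 ≡ 484 (mod 647)
5^16 = (5^8)^2 ≡ 484^2 = 234256 ≡ 42 (mod 647)
5^32 = (5^16)^2 ≡ 42^2 = 1764 ≡ 470 (mod 647)
5^59 = 5^32 · 5^16 · 5^8 · 5^2 · 5^1 ≡ 470 · 42 · 484 · 25 · 5 ≡ 521 (mod 647).
So M = 521. Kai computes K = M^11 mod 647.
521^1 ≡ 521 (mod 647)
521^2 = (521^1)^2 ≡ 521^2 = 271441 ≡ 348 (mod 647)
521^4 = (521^2)^2 ≡ 348^2 = 121104 ≡ 115 (mod 647)
521^8 = (521^4)^2 ≡ 115^2 = 13225 ≡ 285 (mod 647)
521^11 = 521^8 · 521^2 · 521^1 ≡ 285 · 348 · 521 ≡ 125 (mod 647).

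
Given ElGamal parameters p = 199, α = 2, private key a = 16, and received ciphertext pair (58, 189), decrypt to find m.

Shared mask s = c₁^a mod p = 58^16 mod 199.
58^1 ≡ 58 (mod 199)
58^2 = (58^1)^2 ≡ 58^2 = 3364 ≡ 180 (mod 199)
58^4 = (58^2)^2 ≡ 180^2 = 32400 ≡ 162 (mod 199)
58^8 = (58^4)^2 ≡ 162^2 = 26244 ≡ 175 (mod 199)
58^16 = (58^8)^2 ≡ 175^2 = 30625 ≡ 178 (mod 199)
So s = 178; s⁻¹ ≡ 180 (mod 199).
m = c₂ · s⁻¹ mod 199 = 189 · 180 mod 199 = 190.

190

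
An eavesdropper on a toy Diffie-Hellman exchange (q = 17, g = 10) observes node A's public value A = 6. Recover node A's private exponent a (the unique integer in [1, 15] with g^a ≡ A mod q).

5

Try successive powers of 10 modulo 17:
10^1 ≡ 10
10^2 ≡ 15
10^3 ≡ 14
10^4 ≡ 4
10^5 ≡ 6
Found: a = 5.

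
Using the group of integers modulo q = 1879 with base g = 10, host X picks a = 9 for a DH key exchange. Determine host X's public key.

1837

Public value = 10^9 (mod 1879).
10^1 ≡ 10 (mod 1879)
10^2 = (10^1)^2 ≡ 10^2 = 100 ≡ 100 (mod 1879)
10^4 = (10^2)^2 ≡ 100^2 = 10000 ≡ 605 (mod 1879)
10^8 = (10^4)^2 ≡ 605^2 = 366025 ≡ 1499 (mod 1879)
10^9 = 10^8 · 10^1 ≡ 1499 · 10 ≡ 1837 (mod 1879).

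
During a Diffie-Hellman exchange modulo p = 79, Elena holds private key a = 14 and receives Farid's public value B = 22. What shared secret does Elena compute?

22

Shared key K = 22^14 mod 79.
22^1 ≡ 22 (mod 79)
22^2 = (22^1)^2 ≡ 22^2 = 484 ≡ 10 (mod 79)
22^4 = (22^2)^2 ≡ 10^2 = 100 ≡ 21 (mod 79)
22^8 = (22^4)^2 ≡ 21^2 = 441 ≡ 46 (mod 79)
22^14 = 22^8 · 22^4 · 22^2 ≡ 46 · 21 · 10 ≡ 22 (mod 79).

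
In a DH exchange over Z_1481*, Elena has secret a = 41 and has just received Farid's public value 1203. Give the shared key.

Shared key K = 1203^41 mod 1481.
1203^1 ≡ 1203 (mod 1481)
1203^2 = (1203^1)^2 ≡ 1203^2 = 1447209 ≡ 272 (mod 1481)
1203^4 = (1203^2)^2 ≡ 272^2 = 73984 ≡ 1415 (mod 1481)
1203^8 = (1203^4)^2 ≡ 1415^2 = 2002225 ≡ 1394 (mod 1481)
1203^16 = (1203^8)^2 ≡ 1394^2 = 1943236 ≡ 164 (mod 1481)
1203^32 = (1203^16)^2 ≡ 164^2 = 26896 ≡ 238 (mod 1481)
1203^41 = 1203^32 · 1203^8 · 1203^1 ≡ 238 · 1394 · 1203 ≡ 1102 (mod 1481).

1102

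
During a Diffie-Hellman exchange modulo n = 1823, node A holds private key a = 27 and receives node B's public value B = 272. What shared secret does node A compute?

1672

Shared key K = 272^27 mod 1823.
272^1 ≡ 272 (mod 1823)
272^2 = (272^1)^2 ≡ 272^2 = 73984 ≡ 1064 (mod 1823)
272^4 = (272^2)^2 ≡ 1064^2 = 1132096 ≡ 13 (mod 1823)
272^8 = (272^4)^2 ≡ 13^2 = 169 ≡ 169 (mod 1823)
272^16 = (272^8)^2 ≡ 169^2 = 28561 ≡ 1216 (mod 1823)
272^27 = 272^16 · 272^8 · 272^2 · 272^1 ≡ 1216 · 169 · 1064 · 272 ≡ 1672 (mod 1823).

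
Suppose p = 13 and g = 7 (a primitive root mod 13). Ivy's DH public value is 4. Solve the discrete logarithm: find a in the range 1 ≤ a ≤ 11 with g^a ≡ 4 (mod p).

10

Try successive powers of 7 modulo 13:
7^1 ≡ 7
7^2 ≡ 10
7^3 ≡ 5
7^4 ≡ 9
7^5 ≡ 11
7^6 ≡ 12
7^7 ≡ 6
7^8 ≡ 3
7^9 ≡ 8
7^10 ≡ 4
Found: a = 10.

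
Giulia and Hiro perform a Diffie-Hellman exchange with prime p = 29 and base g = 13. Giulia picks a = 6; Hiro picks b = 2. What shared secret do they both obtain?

23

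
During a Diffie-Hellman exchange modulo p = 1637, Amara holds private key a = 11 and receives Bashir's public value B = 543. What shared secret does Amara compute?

Shared key K = 543^11 mod 1637.
543^1 ≡ 543 (mod 1637)
543^2 = (543^1)^2 ≡ 543^2 = 294849 ≡ 189 (mod 1637)
543^4 = (543^2)^2 ≡ 189^2 = 35721 ≡ 1344 (mod 1637)
543^8 = (543^4)^2 ≡ 1344^2 = 1806336 ≡ 725 (mod 1637)
543^11 = 543^8 · 543^2 · 543^1 ≡ 725 · 189 · 543 ≡ 1288 (mod 1637).

1288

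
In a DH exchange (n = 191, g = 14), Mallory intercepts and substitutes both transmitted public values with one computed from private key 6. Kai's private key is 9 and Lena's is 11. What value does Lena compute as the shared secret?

Lena receives Mallory's public value M = 14^6 mod 191 instead of the honest one.
14^1 ≡ 14 (mod 191)
14^2 = (14^1)^2 ≡ 14^2 = 196 ≡ 5 (mod 191)
14^4 = (14^2)^2 ≡ 5^2 = 25 ≡ 25 (mod 191)
14^6 = 14^4 · 14^2 ≡ 25 · 5 ≡ 125 (mod 191).
So M = 125. Lena computes K = M^11 mod 191.
125^1 ≡ 125 (mod 191)
125^2 = (125^1)^2 ≡ 125^2 = 15625 ≡ 154 (mod 191)
125^4 = (125^2)^2 ≡ 154^2 = 23716 ≡ 32 (mod 191)
125^8 = (125^4)^2 ≡ 32^2 = 1024 ≡ 69 (mod 191)
125^11 = 125^8 · 125^2 · 125^1 ≡ 69 · 154 · 125 ≡ 36 (mod 191).

36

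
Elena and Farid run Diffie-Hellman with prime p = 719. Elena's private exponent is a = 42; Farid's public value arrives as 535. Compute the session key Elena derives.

Shared key K = 535^42 mod 719.
535^1 ≡ 535 (mod 719)
535^2 = (535^1)^2 ≡ 535^2 = 286225 ≡ 63 (mod 719)
535^4 = (535^2)^2 ≡ 63^2 = 3969 ≡ 374 (mod 719)
535^8 = (535^4)^2 ≡ 374^2 = 139876 ≡ 390 (mod 719)
535^16 = (535^8)^2 ≡ 390^2 = 152100 ≡ 391 (mod 719)
535^32 = (535^16)^2 ≡ 391^2 = 152881 ≡ 453 (mod 719)
535^42 = 535^32 · 535^8 · 535^2 ≡ 453 · 390 · 63 ≡ 90 (mod 719).

90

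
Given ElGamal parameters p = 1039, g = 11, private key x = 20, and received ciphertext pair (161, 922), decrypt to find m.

969

Shared mask s = c₁^x mod p = 161^20 mod 1039.
161^1 ≡ 161 (mod 1039)
161^2 = (161^1)^2 ≡ 161^2 = 25921 ≡ 985 (mod 1039)
161^4 = (161^2)^2 ≡ 985^2 = 970225 ≡ 838 (mod 1039)
161^8 = (161^4)^2 ≡ 838^2 = 702244 ≡ 919 (mod 1039)
161^16 = (161^8)^2 ≡ 919^2 = 844561 ≡ 893 (mod 1039)
161^20 = 161^16 · 161^4 ≡ 893 · 838 ≡ 254 (mod 1039).
So s = 254; s⁻¹ ≡ 45 (mod 1039).
m = c₂ · s⁻¹ mod 1039 = 922 · 45 mod 1039 = 969.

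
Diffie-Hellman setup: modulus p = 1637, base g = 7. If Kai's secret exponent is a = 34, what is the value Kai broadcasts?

1182

Public value = 7^34 mod 1637.
7^1 ≡ 7 (mod 1637)
7^2 = (7^1)^2 ≡ 7^2 = 49 ≡ 49 (mod 1637)
7^4 = (7^2)^2 ≡ 49^2 = 2401 ≡ 764 (mod 1637)
7^8 = (7^4)^2 ≡ 764^2 = 583696 ≡ 924 (mod 1637)
7^16 = (7^8)^2 ≡ 924^2 = 853776 ≡ 899 (mod 1637)
7^32 = (7^16)^2 ≡ 899^2 = 808201 ≡ 1160 (mod 1637)
7^34 = 7^32 · 7^2 ≡ 1160 · 49 ≡ 1182 (mod 1637).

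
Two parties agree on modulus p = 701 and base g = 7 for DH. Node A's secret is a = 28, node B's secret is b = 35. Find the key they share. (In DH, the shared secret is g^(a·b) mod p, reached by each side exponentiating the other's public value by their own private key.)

Node A sends A = g^a mod p = 7^28 mod 701.
7^1 ≡ 7 (mod 701)
7^2 = (7^1)^2 ≡ 7^2 = 49 ≡ 49 (mod 701)
7^4 = (7^2)^2 ≡ 49^2 = 2401 ≡ 298 (mod 701)
7^8 = (7^4)^2 ≡ 298^2 = 88804 ≡ 478 (mod 701)
7^16 = (7^8)^2 ≡ 478^2 = 228484 ≡ 659 (mod 701)
7^28 = 7^16 · 7^8 · 7^4 ≡ 659 · 478 · 298 ≡ 387 (mod 701).
So A = 387. Node B then computes K = A^b mod p = 387^35 mod 701.
387^1 ≡ 387 (mod 701)
387^2 = (387^1)^2 ≡ 387^2 = 149769 ≡ 456 (mod 701)
387^4 = (387^2)^2 ≡ 456^2 = 207936 ≡ 440 (mod 701)
387^8 = (387^4)^2 ≡ 440^2 = 193600 ≡ 124 (mod 701)
387^16 = (387^8)^2 ≡ 124^2 = 15376 ≡ 655 (mod 701)
387^32 = (387^16)^2 ≡ 655^2 = 429025 ≡ 13 (mod 701)
387^35 = 387^32 · 387^2 · 387^1 ≡ 13 · 456 · 387 ≡ 464 (mod 701).

464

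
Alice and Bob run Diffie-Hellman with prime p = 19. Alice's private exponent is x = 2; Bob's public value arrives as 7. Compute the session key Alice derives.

11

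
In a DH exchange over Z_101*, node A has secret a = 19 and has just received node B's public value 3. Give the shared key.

Shared key K = 3^19 mod 101.
3^1 ≡ 3 (mod 101)
3^2 = (3^1)^2 ≡ 3^2 = 9 ≡ 9 (mod 101)
3^4 = (3^2)^2 ≡ 9^2 = 81 ≡ 81 (mod 101)
3^8 = (3^4)^2 ≡ 81^2 = 6561 ≡ 97 (mod 101)
3^16 = (3^8)^2 ≡ 97^2 = 9409 ≡ 16 (mod 101)
3^19 = 3^16 · 3^2 · 3^1 ≡ 16 · 9 · 3 ≡ 28 (mod 101).

28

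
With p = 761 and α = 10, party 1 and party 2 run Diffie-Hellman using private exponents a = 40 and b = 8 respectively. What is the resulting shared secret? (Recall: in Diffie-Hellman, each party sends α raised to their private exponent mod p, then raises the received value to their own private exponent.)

25

Party 1 sends A = α^a mod p = 10^40 mod 761.
10^1 ≡ 10 (mod 761)
10^2 = (10^1)^2 ≡ 10^2 = 100 ≡ 100 (mod 761)
10^4 = (10^2)^2 ≡ 100^2 = 10000 ≡ 107 (mod 761)
10^8 = (10^4)^2 ≡ 107^2 = 11449 ≡ 34 (mod 761)
10^16 = (10^8)^2 ≡ 34^2 = 1156 ≡ 395 (mod 761)
10^32 = (10^16)^2 ≡ 395^2 = 156025 ≡ 20 (mod 761)
10^40 = 10^32 · 10^8 ≡ 20 · 34 ≡ 680 (mod 761).
So A = 680. Party 2 then computes K = A^b mod p = 680^8 mod 761.
680^1 ≡ 680 (mod 761)
680^2 = (680^1)^2 ≡ 680^2 = 462400 ≡ 473 (mod 761)
680^4 = (680^2)^2 ≡ 473^2 = 223729 ≡ 756 (mod 761)
680^8 = (680^4)^2 ≡ 756^2 = 571536 ≡ 25 (mod 761)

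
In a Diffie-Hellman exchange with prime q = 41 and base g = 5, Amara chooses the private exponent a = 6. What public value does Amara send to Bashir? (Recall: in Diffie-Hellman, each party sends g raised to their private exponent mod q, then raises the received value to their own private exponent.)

4

Public value = 5^6 (mod 41).
5^1 ≡ 5 (mod 41)
5^2 = (5^1)^2 ≡ 5^2 = 25 ≡ 25 (mod 41)
5^4 = (5^2)^2 ≡ 25^2 = 625 ≡ 10 (mod 41)
5^6 = 5^4 · 5^2 ≡ 10 · 25 ≡ 4 (mod 41).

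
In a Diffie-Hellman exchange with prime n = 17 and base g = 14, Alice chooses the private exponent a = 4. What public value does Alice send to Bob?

13

Public value = 14^4 mod 17.
14^1 ≡ 14 (mod 17)
14^2 = (14^1)^2 ≡ 14^2 = 196 ≡ 9 (mod 17)
14^4 = (14^2)^2 ≡ 9^2 = 81 ≡ 13 (mod 17)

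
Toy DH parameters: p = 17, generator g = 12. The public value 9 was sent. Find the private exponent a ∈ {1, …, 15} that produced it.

Try successive powers of 12 modulo 17:
12^1 ≡ 12
12^2 ≡ 8
12^3 ≡ 11
12^4 ≡ 13
12^5 ≡ 3
12^6 ≡ 2
12^7 ≡ 7
12^8 ≡ 16
12^9 ≡ 5
12^10 ≡ 9
Found: a = 10.

10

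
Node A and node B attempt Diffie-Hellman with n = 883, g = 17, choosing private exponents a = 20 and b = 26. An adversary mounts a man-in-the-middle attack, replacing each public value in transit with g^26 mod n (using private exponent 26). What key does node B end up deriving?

865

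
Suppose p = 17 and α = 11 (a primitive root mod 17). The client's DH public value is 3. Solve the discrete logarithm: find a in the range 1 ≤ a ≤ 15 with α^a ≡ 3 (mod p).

7

Try successive powers of 11 modulo 17:
11^1 ≡ 11
11^2 ≡ 2
11^3 ≡ 5
11^4 ≡ 4
11^5 ≡ 10
11^6 ≡ 8
11^7 ≡ 3
Found: a = 7.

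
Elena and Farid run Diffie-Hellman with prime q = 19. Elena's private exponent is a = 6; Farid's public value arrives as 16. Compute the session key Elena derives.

Shared key K = 16^6 mod 19.
16^1 ≡ 16 (mod 19)
16^2 = (16^1)^2 ≡ 16^2 = 256 ≡ 9 (mod 19)
16^4 = (16^2)^2 ≡ 9^2 = 81 ≡ 5 (mod 19)
16^6 = 16^4 · 16^2 ≡ 5 · 9 ≡ 7 (mod 19).

7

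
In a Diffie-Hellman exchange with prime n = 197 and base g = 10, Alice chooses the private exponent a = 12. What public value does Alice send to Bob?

193

Public value = 10^12 (mod 197).
10^1 ≡ 10 (mod 197)
10^2 = (10^1)^2 ≡ 10^2 = 100 ≡ 100 (mod 197)
10^4 = (10^2)^2 ≡ 100^2 = 10000 ≡ 150 (mod 197)
10^8 = (10^4)^2 ≡ 150^2 = 22500 ≡ 42 (mod 197)
10^12 = 10^8 · 10^4 ≡ 42 · 150 ≡ 193 (mod 197).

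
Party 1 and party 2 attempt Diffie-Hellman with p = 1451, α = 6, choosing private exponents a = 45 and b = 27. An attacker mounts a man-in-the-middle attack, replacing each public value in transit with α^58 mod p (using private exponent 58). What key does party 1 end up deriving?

Party 1 receives an attacker's public value M = 6^58 mod 1451 instead of the honest one.
6^1 ≡ 6 (mod 1451)
6^2 = (6^1)^2 ≡ 6^2 = 36 ≡ 36 (mod 1451)
6^4 = (6^2)^2 ≡ 36^2 = 1296 ≡ 1296 (mod 1451)
6^8 = (6^4)^2 ≡ 1296^2 = 1679616 ≡ 809 (mod 1451)
6^16 = (6^8)^2 ≡ 809^2 = 654481 ≡ 80 (mod 1451)
6^32 = (6^16)^2 ≡ 80^2 = 6400 ≡ 596 (mod 1451)
6^58 = 6^32 · 6^16 · 6^8 · 6^2 ≡ 596 · 80 · 809 · 36 ≡ 653 (mod 1451).
So M = 653. Party 1 computes K = M^45 mod 1451.
653^1 ≡ 653 (mod 1451)
653^2 = (653^1)^2 ≡ 653^2 = 426409 ≡ 1266 (mod 1451)
653^4 = (653^2)^2 ≡ 1266^2 = 1602756 ≡ 852 (mod 1451)
653^8 = (653^4)^2 ≡ 852^2 = 725904 ≡ 404 (mod 1451)
653^16 = (653^8)^2 ≡ 404^2 = 163216 ≡ 704 (mod 1451)
653^32 = (653^16)^2 ≡ 704^2 = 495616 ≡ 825 (mod 1451)
653^45 = 653^32 · 653^8 · 653^4 · 653^1 ≡ 825 · 404 · 852 · 653 ≡ 545 (mod 1451).

545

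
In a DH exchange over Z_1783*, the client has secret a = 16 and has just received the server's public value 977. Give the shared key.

Shared key K = 977^16 mod 1783.
977^1 ≡ 977 (mod 1783)
977^2 = (977^1)^2 ≡ 977^2 = 954529 ≡ 624 (mod 1783)
977^4 = (977^2)^2 ≡ 624^2 = 389376 ≡ 682 (mod 1783)
977^8 = (977^4)^2 ≡ 682^2 = 465124 ≡ 1544 (mod 1783)
977^16 = (977^8)^2 ≡ 1544^2 = 2383936 ≡ 65 (mod 1783)

65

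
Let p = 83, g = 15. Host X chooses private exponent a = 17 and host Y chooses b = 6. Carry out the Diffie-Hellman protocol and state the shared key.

Host Y sends B = g^b mod p = 15^6 mod 83.
15^1 ≡ 15 (mod 83)
15^2 = (15^1)^2 ≡ 15^2 = 225 ≡ 59 (mod 83)
15^4 = (15^2)^2 ≡ 59^2 = 3481 ≡ 78 (mod 83)
15^6 = 15^4 · 15^2 ≡ 78 · 59 ≡ 37 (mod 83).
So B = 37. Host X then computes K = B^a mod p = 37^17 mod 83.
37^1 ≡ 37 (mod 83)
37^2 = (37^1)^2 ≡ 37^2 = 1369 ≡ 41 (mod 83)
37^4 = (37^2)^2 ≡ 41^2 = 1681 ≡ 21 (mod 83)
37^8 = (37^4)^2 ≡ 21^2 = 441 ≡ 26 (mod 83)
37^16 = (37^8)^2 ≡ 26^2 = 676 ≡ 12 (mod 83)
37^17 = 37^16 · 37^1 ≡ 12 · 37 ≡ 29 (mod 83).

29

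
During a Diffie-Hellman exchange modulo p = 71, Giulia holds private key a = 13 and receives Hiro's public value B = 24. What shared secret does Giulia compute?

4

Shared key K = 24^13 mod 71.
24^1 ≡ 24 (mod 71)
24^2 = (24^1)^2 ≡ 24^2 = 576 ≡ 8 (mod 71)
24^4 = (24^2)^2 ≡ 8^2 = 64 ≡ 64 (mod 71)
24^8 = (24^4)^2 ≡ 64^2 = 4096 ≡ 49 (mod 71)
24^13 = 24^8 · 24^4 · 24^1 ≡ 49 · 64 · 24 ≡ 4 (mod 71).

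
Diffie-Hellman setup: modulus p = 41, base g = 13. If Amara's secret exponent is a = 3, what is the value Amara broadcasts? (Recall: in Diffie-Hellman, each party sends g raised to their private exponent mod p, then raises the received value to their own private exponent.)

24

Public value = 13^3 mod 41.
13^1 ≡ 13 (mod 41)
13^2 = (13^1)^2 ≡ 13^2 = 169 ≡ 5 (mod 41)
13^3 = 13^2 · 13^1 ≡ 5 · 13 ≡ 24 (mod 41).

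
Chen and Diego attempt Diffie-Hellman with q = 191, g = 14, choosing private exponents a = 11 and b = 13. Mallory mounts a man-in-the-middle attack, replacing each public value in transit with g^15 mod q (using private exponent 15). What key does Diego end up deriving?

159

Diego receives Mallory's public value M = 14^15 mod 191 instead of the honest one.
14^1 ≡ 14 (mod 191)
14^2 = (14^1)^2 ≡ 14^2 = 196 ≡ 5 (mod 191)
14^4 = (14^2)^2 ≡ 5^2 = 25 ≡ 25 (mod 191)
14^8 = (14^4)^2 ≡ 25^2 = 625 ≡ 52 (mod 191)
14^15 = 14^8 · 14^4 · 14^2 · 14^1 ≡ 52 · 25 · 5 · 14 ≡ 84 (mod 191).
So M = 84. Diego computes K = M^13 mod 191.
84^1 ≡ 84 (mod 191)
84^2 = (84^1)^2 ≡ 84^2 = 7056 ≡ 180 (mod 191)
84^4 = (84^2)^2 ≡ 180^2 = 32400 ≡ 121 (mod 191)
84^8 = (84^4)^2 ≡ 121^2 = 14641 ≡ 125 (mod 191)
84^13 = 84^8 · 84^4 · 84^1 ≡ 125 · 121 · 84 ≡ 159 (mod 191).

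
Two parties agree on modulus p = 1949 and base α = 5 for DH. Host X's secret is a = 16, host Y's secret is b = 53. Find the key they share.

634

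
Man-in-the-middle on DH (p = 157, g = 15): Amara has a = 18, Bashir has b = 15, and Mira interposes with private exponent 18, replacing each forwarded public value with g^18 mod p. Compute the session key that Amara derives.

108

Amara receives Mira's public value M = 15^18 mod 157 instead of the honest one.
15^1 ≡ 15 (mod 157)
15^2 = (15^1)^2 ≡ 15^2 = 225 ≡ 68 (mod 157)
15^4 = (15^2)^2 ≡ 68^2 = 4624 ≡ 71 (mod 157)
15^8 = (15^4)^2 ≡ 71^2 = 5041 ≡ 17 (mod 157)
15^16 = (15^8)^2 ≡ 17^2 = 289 ≡ 132 (mod 157)
15^18 = 15^16 · 15^2 ≡ 132 · 68 ≡ 27 (mod 157).
So M = 27. Amara computes K = M^18 mod 157.
27^1 ≡ 27 (mod 157)
27^2 = (27^1)^2 ≡ 27^2 = 729 ≡ 101 (mod 157)
27^4 = (27^2)^2 ≡ 101^2 = 10201 ≡ 153 (mod 157)
27^8 = (27^4)^2 ≡ 153^2 = 23409 ≡ 16 (mod 157)
27^16 = (27^8)^2 ≡ 16^2 = 256 ≡ 99 (mod 157)
27^18 = 27^16 · 27^2 ≡ 99 · 101 ≡ 108 (mod 157).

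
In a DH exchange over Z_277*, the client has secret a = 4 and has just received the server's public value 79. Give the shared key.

Shared key K = 79^4 mod 277.
79^1 ≡ 79 (mod 277)
79^2 = (79^1)^2 ≡ 79^2 = 6241 ≡ 147 (mod 277)
79^4 = (79^2)^2 ≡ 147^2 = 21609 ≡ 3 (mod 277)

3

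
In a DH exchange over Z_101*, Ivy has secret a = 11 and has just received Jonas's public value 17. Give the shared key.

17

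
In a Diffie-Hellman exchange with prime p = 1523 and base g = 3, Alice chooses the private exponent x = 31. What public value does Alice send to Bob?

792

Public value = 3^31 (mod 1523).
3^1 ≡ 3 (mod 1523)
3^2 = (3^1)^2 ≡ 3^2 = 9 ≡ 9 (mod 1523)
3^4 = (3^2)^2 ≡ 9^2 = 81 ≡ 81 (mod 1523)
3^8 = (3^4)^2 ≡ 81^2 = 6561 ≡ 469 (mod 1523)
3^16 = (3^8)^2 ≡ 469^2 = 219961 ≡ 649 (mod 1523)
3^31 = 3^16 · 3^8 · 3^4 · 3^2 · 3^1 ≡ 649 · 469 · 81 · 9 · 3 ≡ 792 (mod 1523).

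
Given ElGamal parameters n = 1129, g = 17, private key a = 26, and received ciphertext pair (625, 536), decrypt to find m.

Shared mask s = c₁^a mod n = 625^26 mod 1129.
625^1 ≡ 625 (mod 1129)
625^2 = (625^1)^2 ≡ 625^2 = 390625 ≡ 1120 (mod 1129)
625^4 = (625^2)^2 ≡ 1120^2 = 1254400 ≡ 81 (mod 1129)
625^8 = (625^4)^2 ≡ 81^2 = 6561 ≡ 916 (mod 1129)
625^16 = (625^8)^2 ≡ 916^2 = 839056 ≡ 209 (mod 1129)
625^26 = 625^16 · 625^8 · 625^2 ≡ 209 · 916 · 1120 ≡ 987 (mod 1129).
So s = 987; s⁻¹ ≡ 644 (mod 1129).
m = c₂ · s⁻¹ mod 1129 = 536 · 644 mod 1129 = 839.

839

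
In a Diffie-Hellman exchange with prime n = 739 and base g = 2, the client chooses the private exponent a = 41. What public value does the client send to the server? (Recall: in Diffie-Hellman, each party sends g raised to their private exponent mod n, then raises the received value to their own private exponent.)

321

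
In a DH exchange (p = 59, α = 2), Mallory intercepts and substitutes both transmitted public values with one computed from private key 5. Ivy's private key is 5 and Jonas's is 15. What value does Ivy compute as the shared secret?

Ivy receives Mallory's public value M = 2^5 mod 59 instead of the honest one.
2^1 ≡ 2 (mod 59)
2^2 = (2^1)^2 ≡ 2^2 = 4 ≡ 4 (mod 59)
2^4 = (2^2)^2 ≡ 4^2 = 16 ≡ 16 (mod 59)
2^5 = 2^4 · 2^1 ≡ 16 · 2 ≡ 32 (mod 59).
So M = 32. Ivy computes K = M^5 mod 59.
32^1 ≡ 32 (mod 59)
32^2 = (32^1)^2 ≡ 32^2 = 1024 ≡ 21 (mod 59)
32^4 = (32^2)^2 ≡ 21^2 = 441 ≡ 28 (mod 59)
32^5 = 32^4 · 32^1 ≡ 28 · 32 ≡ 11 (mod 59).

11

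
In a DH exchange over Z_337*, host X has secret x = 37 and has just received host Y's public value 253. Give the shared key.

Shared key K = 253^37 mod 337.
253^1 ≡ 253 (mod 337)
253^2 = (253^1)^2 ≡ 253^2 = 64009 ≡ 316 (mod 337)
253^4 = (253^2)^2 ≡ 316^2 = 99856 ≡ 104 (mod 337)
253^8 = (253^4)^2 ≡ 104^2 = 10816 ≡ 32 (mod 337)
253^16 = (253^8)^2 ≡ 32^2 = 1024 ≡ 13 (mod 337)
253^32 = (253^16)^2 ≡ 13^2 = 169 ≡ 169 (mod 337)
253^37 = 253^32 · 253^4 · 253^1 ≡ 169 · 104 · 253 ≡ 13 (mod 337).

13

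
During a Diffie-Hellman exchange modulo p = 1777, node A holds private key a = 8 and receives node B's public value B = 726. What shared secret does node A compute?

Shared key K = 726^8 mod 1777.
726^1 ≡ 726 (mod 1777)
726^2 = (726^1)^2 ≡ 726^2 = 527076 ≡ 1084 (mod 1777)
726^4 = (726^2)^2 ≡ 1084^2 = 1175056 ≡ 459 (mod 1777)
726^8 = (726^4)^2 ≡ 459^2 = 210681 ≡ 995 (mod 1777)

995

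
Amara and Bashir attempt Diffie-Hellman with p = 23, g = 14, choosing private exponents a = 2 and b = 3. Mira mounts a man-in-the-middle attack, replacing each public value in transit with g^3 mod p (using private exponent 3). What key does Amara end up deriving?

3

Amara receives Mira's public value M = 14^3 mod 23 instead of the honest one.
14^1 ≡ 14 (mod 23)
14^2 = (14^1)^2 ≡ 14^2 = 196 ≡ 12 (mod 23)
14^3 = 14^2 · 14^1 ≡ 12 · 14 ≡ 7 (mod 23).
So M = 7. Amara computes K = M^2 mod 23.
7^1 ≡ 7 (mod 23)
7^2 = (7^1)^2 ≡ 7^2 = 49 ≡ 3 (mod 23)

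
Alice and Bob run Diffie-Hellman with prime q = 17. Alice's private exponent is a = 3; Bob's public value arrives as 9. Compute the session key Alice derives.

Shared key K = 9^3 mod 17.
9^1 ≡ 9 (mod 17)
9^2 = (9^1)^2 ≡ 9^2 = 81 ≡ 13 (mod 17)
9^3 = 9^2 · 9^1 ≡ 13 · 9 ≡ 15 (mod 17).

15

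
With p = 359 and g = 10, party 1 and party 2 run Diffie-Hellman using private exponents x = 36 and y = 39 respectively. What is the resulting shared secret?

131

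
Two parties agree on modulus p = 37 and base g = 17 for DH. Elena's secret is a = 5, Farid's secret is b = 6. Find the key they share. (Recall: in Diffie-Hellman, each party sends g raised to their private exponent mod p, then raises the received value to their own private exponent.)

11

Elena sends A = g^a mod p = 17^5 mod 37.
17^1 ≡ 17 (mod 37)
17^2 = (17^1)^2 ≡ 17^2 = 289 ≡ 30 (mod 37)
17^4 = (17^2)^2 ≡ 30^2 = 900 ≡ 12 (mod 37)
17^5 = 17^4 · 17^1 ≡ 12 · 17 ≡ 19 (mod 37).
So A = 19. Farid then computes K = A^b mod p = 19^6 mod 37.
19^1 ≡ 19 (mod 37)
19^2 = (19^1)^2 ≡ 19^2 = 361 ≡ 28 (mod 37)
19^4 = (19^2)^2 ≡ 28^2 = 784 ≡ 7 (mod 37)
19^6 = 19^4 · 19^2 ≡ 7 · 28 ≡ 11 (mod 37).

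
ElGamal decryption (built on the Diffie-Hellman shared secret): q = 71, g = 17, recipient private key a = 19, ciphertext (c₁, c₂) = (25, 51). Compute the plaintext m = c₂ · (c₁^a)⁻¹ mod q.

68

Shared mask s = c₁^a mod q = 25^19 mod 71.
25^1 ≡ 25 (mod 71)
25^2 = (25^1)^2 ≡ 25^2 = 625 ≡ 57 (mod 71)
25^4 = (25^2)^2 ≡ 57^2 = 3249 ≡ 54 (mod 71)
25^8 = (25^4)^2 ≡ 54^2 = 2916 ≡ 5 (mod 71)
25^16 = (25^8)^2 ≡ 5^2 = 25 ≡ 25 (mod 71)
25^19 = 25^16 · 25^2 · 25^1 ≡ 25 · 57 · 25 ≡ 54 (mod 71).
So s = 54; s⁻¹ ≡ 25 (mod 71).
m = c₂ · s⁻¹ mod 71 = 51 · 25 mod 71 = 68.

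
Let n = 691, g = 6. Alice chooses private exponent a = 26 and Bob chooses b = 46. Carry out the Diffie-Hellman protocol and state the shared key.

Bob sends B = g^b mod n = 6^46 mod 691.
6^1 ≡ 6 (mod 691)
6^2 = (6^1)^2 ≡ 6^2 = 36 ≡ 36 (mod 691)
6^4 = (6^2)^2 ≡ 36^2 = 1296 ≡ 605 (mod 691)
6^8 = (6^4)^2 ≡ 605^2 = 366025 ≡ 486 (mod 691)
6^16 = (6^8)^2 ≡ 486^2 = 236196 ≡ 565 (mod 691)
6^32 = (6^16)^2 ≡ 565^2 = 319225 ≡ 674 (mod 691)
6^46 = 6^32 · 6^8 · 6^4 · 6^2 ≡ 674 · 486 · 605 · 36 ≡ 405 (mod 691).
So B = 405. Alice then computes K = B^a mod n = 405^26 mod 691.
405^1 ≡ 405 (mod 691)
405^2 = (405^1)^2 ≡ 405^2 = 164025 ≡ 258 (mod 691)
405^4 = (405^2)^2 ≡ 258^2 = 66564 ≡ 228 (mod 691)
405^8 = (405^4)^2 ≡ 228^2 = 51984 ≡ 159 (mod 691)
405^16 = (405^8)^2 ≡ 159^2 = 25281 ≡ 405 (mod 691)
405^26 = 405^16 · 405^8 · 405^2 ≡ 405 · 159 · 258 ≡ 197 (mod 691).

197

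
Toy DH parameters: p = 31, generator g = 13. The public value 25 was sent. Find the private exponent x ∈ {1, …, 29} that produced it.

20

Try successive powers of 13 modulo 31:
13^1 ≡ 13
13^2 ≡ 14
13^3 ≡ 27
13^4 ≡ 10
13^5 ≡ 6
13^6 ≡ 16
13^7 ≡ 22
13^8 ≡ 7
13^9 ≡ 29
13^10 ≡ 5
13^11 ≡ 3
13^12 ≡ 8
13^13 ≡ 11
13^14 ≡ 19
13^15 ≡ 30
13^16 ≡ 18
13^17 ≡ 17
13^18 ≡ 4
13^19 ≡ 21
13^20 ≡ 25
Found: x = 20.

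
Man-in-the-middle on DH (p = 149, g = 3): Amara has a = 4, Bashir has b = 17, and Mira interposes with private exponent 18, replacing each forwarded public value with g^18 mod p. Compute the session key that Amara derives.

Amara receives Mira's public value M = 3^18 mod 149 instead of the honest one.
3^1 ≡ 3 (mod 149)
3^2 = (3^1)^2 ≡ 3^2 = 9 ≡ 9 (mod 149)
3^4 = (3^2)^2 ≡ 9^2 = 81 ≡ 81 (mod 149)
3^8 = (3^4)^2 ≡ 81^2 = 6561 ≡ 5 (mod 149)
3^16 = (3^8)^2 ≡ 5^2 = 25 ≡ 25 (mod 149)
3^18 = 3^16 · 3^2 ≡ 25 · 9 ≡ 76 (mod 149).
So M = 76. Amara computes K = M^4 mod 149.
76^1 ≡ 76 (mod 149)
76^2 = (76^1)^2 ≡ 76^2 = 5776 ≡ 114 (mod 149)
76^4 = (76^2)^2 ≡ 114^2 = 12996 ≡ 33 (mod 149)

33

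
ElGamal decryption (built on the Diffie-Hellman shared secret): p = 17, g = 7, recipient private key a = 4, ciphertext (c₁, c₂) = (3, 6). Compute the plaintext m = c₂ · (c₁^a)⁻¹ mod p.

7

Shared mask s = c₁^a mod p = 3^4 mod 17.
3^1 ≡ 3 (mod 17)
3^2 = (3^1)^2 ≡ 3^2 = 9 ≡ 9 (mod 17)
3^4 = (3^2)^2 ≡ 9^2 = 81 ≡ 13 (mod 17)
So s = 13; s⁻¹ ≡ 4 (mod 17).
m = c₂ · s⁻¹ mod 17 = 6 · 4 mod 17 = 7.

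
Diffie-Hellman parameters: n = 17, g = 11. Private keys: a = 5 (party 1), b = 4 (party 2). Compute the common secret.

Party 1 sends A = g^a mod n = 11^5 mod 17.
11^1 ≡ 11 (mod 17)
11^2 = (11^1)^2 ≡ 11^2 = 121 ≡ 2 (mod 17)
11^4 = (11^2)^2 ≡ 2^2 = 4 ≡ 4 (mod 17)
11^5 = 11^4 · 11^1 ≡ 4 · 11 ≡ 10 (mod 17).
So A = 10. Party 2 then computes K = A^b mod n = 10^4 mod 17.
10^1 ≡ 10 (mod 17)
10^2 = (10^1)^2 ≡ 10^2 = 100 ≡ 15 (mod 17)
10^4 = (10^2)^2 ≡ 15^2 = 225 ≡ 4 (mod 17)

4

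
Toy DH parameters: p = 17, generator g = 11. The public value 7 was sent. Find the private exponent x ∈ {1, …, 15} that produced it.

Try successive powers of 11 modulo 17:
11^1 ≡ 11
11^2 ≡ 2
11^3 ≡ 5
11^4 ≡ 4
11^5 ≡ 10
11^6 ≡ 8
11^7 ≡ 3
11^8 ≡ 16
11^9 ≡ 6
11^10 ≡ 15
11^11 ≡ 12
11^12 ≡ 13
11^13 ≡ 7
Found: x = 13.

13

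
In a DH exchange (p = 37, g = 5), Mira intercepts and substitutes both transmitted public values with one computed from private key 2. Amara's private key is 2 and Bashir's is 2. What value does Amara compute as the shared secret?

33

Amara receives Mira's public value M = 5^2 mod 37 instead of the honest one.
5^1 ≡ 5 (mod 37)
5^2 = (5^1)^2 ≡ 5^2 = 25 ≡ 25 (mod 37)
So M = 25. Amara computes K = M^2 mod 37.
25^1 ≡ 25 (mod 37)
25^2 = (25^1)^2 ≡ 25^2 = 625 ≡ 33 (mod 37)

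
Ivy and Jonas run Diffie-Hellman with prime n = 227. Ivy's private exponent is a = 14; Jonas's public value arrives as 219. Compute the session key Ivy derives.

Shared key K = 219^14 mod 227.
219^1 ≡ 219 (mod 227)
219^2 = (219^1)^2 ≡ 219^2 = 47961 ≡ 64 (mod 227)
219^4 = (219^2)^2 ≡ 64^2 = 4096 ≡ 10 (mod 227)
219^8 = (219^4)^2 ≡ 10^2 = 100 ≡ 100 (mod 227)
219^14 = 219^8 · 219^4 · 219^2 ≡ 100 · 10 · 64 ≡ 213 (mod 227).

213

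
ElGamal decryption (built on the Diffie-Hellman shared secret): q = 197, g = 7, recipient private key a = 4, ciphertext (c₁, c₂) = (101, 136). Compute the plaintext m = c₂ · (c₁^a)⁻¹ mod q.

Shared mask s = c₁^a mod q = 101^4 mod 197.
101^1 ≡ 101 (mod 197)
101^2 = (101^1)^2 ≡ 101^2 = 10201 ≡ 154 (mod 197)
101^4 = (101^2)^2 ≡ 154^2 = 23716 ≡ 76 (mod 197)
So s = 76; s⁻¹ ≡ 70 (mod 197).
m = c₂ · s⁻¹ mod 197 = 136 · 70 mod 197 = 64.

64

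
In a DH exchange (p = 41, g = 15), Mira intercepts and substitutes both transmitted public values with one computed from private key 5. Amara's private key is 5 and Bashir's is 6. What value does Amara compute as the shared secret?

Amara receives Mira's public value M = 15^5 mod 41 instead of the honest one.
15^1 ≡ 15 (mod 41)
15^2 = (15^1)^2 ≡ 15^2 = 225 ≡ 20 (mod 41)
15^4 = (15^2)^2 ≡ 20^2 = 400 ≡ 31 (mod 41)
15^5 = 15^4 · 15^1 ≡ 31 · 15 ≡ 14 (mod 41).
So M = 14. Amara computes K = M^5 mod 41.
14^1 ≡ 14 (mod 41)
14^2 = (14^1)^2 ≡ 14^2 = 196 ≡ 32 (mod 41)
14^4 = (14^2)^2 ≡ 32^2 = 1024 ≡ 40 (mod 41)
14^5 = 14^4 · 14^1 ≡ 40 · 14 ≡ 27 (mod 41).

27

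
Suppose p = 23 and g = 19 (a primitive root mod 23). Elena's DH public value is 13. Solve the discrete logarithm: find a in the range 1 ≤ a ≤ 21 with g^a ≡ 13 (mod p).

20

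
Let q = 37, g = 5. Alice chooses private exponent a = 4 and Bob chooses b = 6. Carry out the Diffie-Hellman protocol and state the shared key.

26

Bob sends B = g^b mod q = 5^6 mod 37.
5^1 ≡ 5 (mod 37)
5^2 = (5^1)^2 ≡ 5^2 = 25 ≡ 25 (mod 37)
5^4 = (5^2)^2 ≡ 25^2 = 625 ≡ 33 (mod 37)
5^6 = 5^4 · 5^2 ≡ 33 · 25 ≡ 11 (mod 37).
So B = 11. Alice then computes K = B^a mod q = 11^4 mod 37.
11^1 ≡ 11 (mod 37)
11^2 = (11^1)^2 ≡ 11^2 = 121 ≡ 10 (mod 37)
11^4 = (11^2)^2 ≡ 10^2 = 100 ≡ 26 (mod 37)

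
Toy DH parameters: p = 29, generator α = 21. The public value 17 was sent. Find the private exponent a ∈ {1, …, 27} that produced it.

Try successive powers of 21 modulo 29:
21^1 ≡ 21
21^2 ≡ 6
21^3 ≡ 10
21^4 ≡ 7
21^5 ≡ 2
21^6 ≡ 13
21^7 ≡ 12
21^8 ≡ 20
21^9 ≡ 14
21^10 ≡ 4
21^11 ≡ 26
21^12 ≡ 24
21^13 ≡ 11
21^14 ≡ 28
21^15 ≡ 8
21^16 ≡ 23
21^17 ≡ 19
21^18 ≡ 22
21^19 ≡ 27
21^20 ≡ 16
21^21 ≡ 17
Found: a = 21.

21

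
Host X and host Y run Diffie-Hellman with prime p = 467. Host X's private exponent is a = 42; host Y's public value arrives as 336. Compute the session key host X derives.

74

Shared key K = 336^42 mod 467.
336^1 ≡ 336 (mod 467)
336^2 = (336^1)^2 ≡ 336^2 = 112896 ≡ 349 (mod 467)
336^4 = (336^2)^2 ≡ 349^2 = 121801 ≡ 381 (mod 467)
336^8 = (336^4)^2 ≡ 381^2 = 145161 ≡ 391 (mod 467)
336^16 = (336^8)^2 ≡ 391^2 = 152881 ≡ 172 (mod 467)
336^32 = (336^16)^2 ≡ 172^2 = 29584 ≡ 163 (mod 467)
336^42 = 336^32 · 336^8 · 336^2 ≡ 163 · 391 · 349 ≡ 74 (mod 467).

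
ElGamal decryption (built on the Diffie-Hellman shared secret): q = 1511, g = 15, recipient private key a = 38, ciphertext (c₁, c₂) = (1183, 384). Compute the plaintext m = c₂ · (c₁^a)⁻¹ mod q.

607

Shared mask s = c₁^a mod q = 1183^38 mod 1511.
1183^1 ≡ 1183 (mod 1511)
1183^2 = (1183^1)^2 ≡ 1183^2 = 1399489 ≡ 303 (mod 1511)
1183^4 = (1183^2)^2 ≡ 303^2 = 91809 ≡ 1149 (mod 1511)
1183^8 = (1183^4)^2 ≡ 1149^2 = 1320201 ≡ 1098 (mod 1511)
1183^16 = (1183^8)^2 ≡ 1098^2 = 1205604 ≡ 1337 (mod 1511)
1183^32 = (1183^16)^2 ≡ 1337^2 = 1787569 ≡ 56 (mod 1511)
1183^38 = 1183^32 · 1183^4 · 1183^2 ≡ 56 · 1149 · 303 ≡ 1310 (mod 1511).
So s = 1310; s⁻¹ ≡ 218 (mod 1511).
m = c₂ · s⁻¹ mod 1511 = 384 · 218 mod 1511 = 607.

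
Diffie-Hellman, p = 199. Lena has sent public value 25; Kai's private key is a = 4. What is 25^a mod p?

Shared key K = 25^4 mod 199.
25^1 ≡ 25 (mod 199)
25^2 = (25^1)^2 ≡ 25^2 = 625 ≡ 28 (mod 199)
25^4 = (25^2)^2 ≡ 28^2 = 784 ≡ 187 (mod 199)

187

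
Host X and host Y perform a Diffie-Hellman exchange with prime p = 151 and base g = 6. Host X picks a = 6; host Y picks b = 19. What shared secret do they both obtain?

29

Host X sends A = g^a mod p = 6^6 mod 151.
6^1 ≡ 6 (mod 151)
6^2 = (6^1)^2 ≡ 6^2 = 36 ≡ 36 (mod 151)
6^4 = (6^2)^2 ≡ 36^2 = 1296 ≡ 88 (mod 151)
6^6 = 6^4 · 6^2 ≡ 88 · 36 ≡ 148 (mod 151).
So A = 148. Host Y then computes K = A^b mod p = 148^19 mod 151.
148^1 ≡ 148 (mod 151)
148^2 = (148^1)^2 ≡ 148^2 = 21904 ≡ 9 (mod 151)
148^4 = (148^2)^2 ≡ 9^2 = 81 ≡ 81 (mod 151)
148^8 = (148^4)^2 ≡ 81^2 = 6561 ≡ 68 (mod 151)
148^16 = (148^8)^2 ≡ 68^2 = 4624 ≡ 94 (mod 151)
148^19 = 148^16 · 148^2 · 148^1 ≡ 94 · 9 · 148 ≡ 29 (mod 151).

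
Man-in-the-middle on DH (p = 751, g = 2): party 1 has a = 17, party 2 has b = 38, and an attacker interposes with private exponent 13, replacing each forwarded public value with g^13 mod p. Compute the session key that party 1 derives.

592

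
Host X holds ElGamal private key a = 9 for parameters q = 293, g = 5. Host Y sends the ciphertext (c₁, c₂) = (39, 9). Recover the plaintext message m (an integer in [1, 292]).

224

Shared mask s = c₁^a mod q = 39^9 mod 293.
39^1 ≡ 39 (mod 293)
39^2 = (39^1)^2 ≡ 39^2 = 1521 ≡ 56 (mod 293)
39^4 = (39^2)^2 ≡ 56^2 = 3136 ≡ 206 (mod 293)
39^8 = (39^4)^2 ≡ 206^2 = 42436 ≡ 244 (mod 293)
39^9 = 39^8 · 39^1 ≡ 244 · 39 ≡ 140 (mod 293).
So s = 140; s⁻¹ ≡ 90 (mod 293).
m = c₂ · s⁻¹ mod 293 = 9 · 90 mod 293 = 224.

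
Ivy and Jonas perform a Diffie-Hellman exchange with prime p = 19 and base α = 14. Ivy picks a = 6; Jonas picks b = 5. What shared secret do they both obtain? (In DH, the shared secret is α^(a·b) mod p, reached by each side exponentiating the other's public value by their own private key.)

Ivy sends A = α^a mod p = 14^6 mod 19.
14^1 ≡ 14 (mod 19)
14^2 = (14^1)^2 ≡ 14^2 = 196 ≡ 6 (mod 19)
14^4 = (14^2)^2 ≡ 6^2 = 36 ≡ 17 (mod 19)
14^6 = 14^4 · 14^2 ≡ 17 · 6 ≡ 7 (mod 19).
So A = 7. Jonas then computes K = A^b mod p = 7^5 mod 19.
7^1 ≡ 7 (mod 19)
7^2 = (7^1)^2 ≡ 7^2 = 49 ≡ 11 (mod 19)
7^4 = (7^2)^2 ≡ 11^2 = 121 ≡ 7 (mod 19)
7^5 = 7^4 · 7^1 ≡ 7 · 7 ≡ 11 (mod 19).

11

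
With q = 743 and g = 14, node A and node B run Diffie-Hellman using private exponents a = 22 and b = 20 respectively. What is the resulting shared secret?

349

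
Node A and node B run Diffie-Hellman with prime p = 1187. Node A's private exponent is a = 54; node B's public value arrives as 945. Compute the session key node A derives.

551

Shared key K = 945^54 mod 1187.
945^1 ≡ 945 (mod 1187)
945^2 = (945^1)^2 ≡ 945^2 = 893025 ≡ 401 (mod 1187)
945^4 = (945^2)^2 ≡ 401^2 = 160801 ≡ 556 (mod 1187)
945^8 = (945^4)^2 ≡ 556^2 = 309136 ≡ 516 (mod 1187)
945^16 = (945^8)^2 ≡ 516^2 = 266256 ≡ 368 (mod 1187)
945^32 = (945^16)^2 ≡ 368^2 = 135424 ≡ 106 (mod 1187)
945^54 = 945^32 · 945^16 · 945^4 · 945^2 ≡ 106 · 368 · 556 · 401 ≡ 551 (mod 1187).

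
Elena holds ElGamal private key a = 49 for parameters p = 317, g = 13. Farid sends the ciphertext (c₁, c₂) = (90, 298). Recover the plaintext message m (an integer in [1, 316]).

276

Shared mask s = c₁^a mod p = 90^49 mod 317.
90^1 ≡ 90 (mod 317)
90^2 = (90^1)^2 ≡ 90^2 = 8100 ≡ 175 (mod 317)
90^4 = (90^2)^2 ≡ 175^2 = 30625 ≡ 193 (mod 317)
90^8 = (90^4)^2 ≡ 193^2 = 37249 ≡ 160 (mod 317)
90^16 = (90^8)^2 ≡ 160^2 = 25600 ≡ 240 (mod 317)
90^32 = (90^16)^2 ≡ 240^2 = 57600 ≡ 223 (mod 317)
90^49 = 90^32 · 90^16 · 90^1 ≡ 223 · 240 · 90 ≡ 302 (mod 317).
So s = 302; s⁻¹ ≡ 169 (mod 317).
m = c₂ · s⁻¹ mod 317 = 298 · 169 mod 317 = 276.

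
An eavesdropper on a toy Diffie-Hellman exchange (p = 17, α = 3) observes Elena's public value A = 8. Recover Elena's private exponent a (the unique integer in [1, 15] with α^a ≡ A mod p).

10

Try successive powers of 3 modulo 17:
3^1 ≡ 3
3^2 ≡ 9
3^3 ≡ 10
3^4 ≡ 13
3^5 ≡ 5
3^6 ≡ 15
3^7 ≡ 11
3^8 ≡ 16
3^9 ≡ 14
3^10 ≡ 8
Found: a = 10.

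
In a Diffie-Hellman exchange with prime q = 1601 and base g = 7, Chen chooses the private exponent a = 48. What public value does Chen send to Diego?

Public value = 7^48 mod 1601.
7^1 ≡ 7 (mod 1601)
7^2 = (7^1)^2 ≡ 7^2 = 49 ≡ 49 (mod 1601)
7^4 = (7^2)^2 ≡ 49^2 = 2401 ≡ 800 (mod 1601)
7^8 = (7^4)^2 ≡ 800^2 = 640000 ≡ 1201 (mod 1601)
7^16 = (7^8)^2 ≡ 1201^2 = 1442401 ≡ 1501 (mod 1601)
7^32 = (7^16)^2 ≡ 1501^2 = 2253001 ≡ 394 (mod 1601)
7^48 = 7^32 · 7^16 ≡ 394 · 1501 ≡ 625 (mod 1601).

625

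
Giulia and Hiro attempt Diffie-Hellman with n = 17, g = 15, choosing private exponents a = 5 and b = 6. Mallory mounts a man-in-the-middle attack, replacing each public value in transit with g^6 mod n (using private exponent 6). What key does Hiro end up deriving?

Hiro receives Mallory's public value M = 15^6 mod 17 instead of the honest one.
15^1 ≡ 15 (mod 17)
15^2 = (15^1)^2 ≡ 15^2 = 225 ≡ 4 (mod 17)
15^4 = (15^2)^2 ≡ 4^2 = 16 ≡ 16 (mod 17)
15^6 = 15^4 · 15^2 ≡ 16 · 4 ≡ 13 (mod 17).
So M = 13. Hiro computes K = M^6 mod 17.
13^1 ≡ 13 (mod 17)
13^2 = (13^1)^2 ≡ 13^2 = 169 ≡ 16 (mod 17)
13^4 = (13^2)^2 ≡ 16^2 = 256 ≡ 1 (mod 17)
13^6 = 13^4 · 13^2 ≡ 1 · 16 ≡ 16 (mod 17).

16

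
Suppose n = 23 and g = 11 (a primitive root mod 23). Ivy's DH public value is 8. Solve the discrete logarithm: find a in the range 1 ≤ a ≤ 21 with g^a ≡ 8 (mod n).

8

Try successive powers of 11 modulo 23:
11^1 ≡ 11
11^2 ≡ 6
11^3 ≡ 20
11^4 ≡ 13
11^5 ≡ 5
11^6 ≡ 9
11^7 ≡ 7
11^8 ≡ 8
Found: a = 8.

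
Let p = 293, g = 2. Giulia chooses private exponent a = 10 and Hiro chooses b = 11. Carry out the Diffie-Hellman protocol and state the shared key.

Giulia sends A = g^a mod p = 2^10 mod 293.
2^1 ≡ 2 (mod 293)
2^2 = (2^1)^2 ≡ 2^2 = 4 ≡ 4 (mod 293)
2^4 = (2^2)^2 ≡ 4^2 = 16 ≡ 16 (mod 293)
2^8 = (2^4)^2 ≡ 16^2 = 256 ≡ 256 (mod 293)
2^10 = 2^8 · 2^2 ≡ 256 · 4 ≡ 145 (mod 293).
So A = 145. Hiro then computes K = A^b mod p = 145^11 mod 293.
145^1 ≡ 145 (mod 293)
145^2 = (145^1)^2 ≡ 145^2 = 21025 ≡ 222 (mod 293)
145^4 = (145^2)^2 ≡ 222^2 = 49284 ≡ 60 (mod 293)
145^8 = (145^4)^2 ≡ 60^2 = 3600 ≡ 84 (mod 293)
145^11 = 145^8 · 145^2 · 145^1 ≡ 84 · 222 · 145 ≡ 156 (mod 293).

156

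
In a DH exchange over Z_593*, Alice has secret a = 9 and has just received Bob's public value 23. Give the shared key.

194

Shared key K = 23^9 mod 593.
23^1 ≡ 23 (mod 593)
23^2 = (23^1)^2 ≡ 23^2 = 529 ≡ 529 (mod 593)
23^4 = (23^2)^2 ≡ 529^2 = 279841 ≡ 538 (mod 593)
23^8 = (23^4)^2 ≡ 538^2 = 289444 ≡ 60 (mod 593)
23^9 = 23^8 · 23^1 ≡ 60 · 23 ≡ 194 (mod 593).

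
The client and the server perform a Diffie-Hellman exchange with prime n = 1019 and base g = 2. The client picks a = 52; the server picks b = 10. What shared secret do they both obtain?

1009

The server sends B = g^b mod n = 2^10 mod 1019.
2^1 ≡ 2 (mod 1019)
2^2 = (2^1)^2 ≡ 2^2 = 4 ≡ 4 (mod 1019)
2^4 = (2^2)^2 ≡ 4^2 = 16 ≡ 16 (mod 1019)
2^8 = (2^4)^2 ≡ 16^2 = 256 ≡ 256 (mod 1019)
2^10 = 2^8 · 2^2 ≡ 256 · 4 ≡ 5 (mod 1019).
So B = 5. The client then computes K = B^a mod n = 5^52 mod 1019.
5^1 ≡ 5 (mod 1019)
5^2 = (5^1)^2 ≡ 5^2 = 25 ≡ 25 (mod 1019)
5^4 = (5^2)^2 ≡ 25^2 = 625 ≡ 625 (mod 1019)
5^8 = (5^4)^2 ≡ 625^2 = 390625 ≡ 348 (mod 1019)
5^16 = (5^8)^2 ≡ 348^2 = 121104 ≡ 862 (mod 1019)
5^32 = (5^16)^2 ≡ 862^2 = 743044 ≡ 193 (mod 1019)
5^52 = 5^32 · 5^16 · 5^4 ≡ 193 · 862 · 625 ≡ 1009 (mod 1019).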